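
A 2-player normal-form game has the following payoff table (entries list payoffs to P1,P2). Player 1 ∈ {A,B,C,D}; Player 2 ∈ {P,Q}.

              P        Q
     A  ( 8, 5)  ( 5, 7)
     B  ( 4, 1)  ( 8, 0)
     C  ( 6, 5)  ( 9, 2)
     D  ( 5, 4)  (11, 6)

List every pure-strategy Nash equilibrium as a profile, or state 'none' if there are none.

PSNE = {(D,Q)}

(A,P): not NE [P2→Q gives 7>5]
(A,Q): not NE [P1→D gives 11>5]
(B,P): not NE [P1→A gives 8>4]
(B,Q): not NE [P1→D gives 11>8; P2→P gives 1>0]
(C,P): not NE [P1→A gives 8>6]
(C,Q): not NE [P1→D gives 11>9; P2→P gives 5>2]
(D,P): not NE [P1→A gives 8>5; P2→Q gives 6>4]
(D,Q): NE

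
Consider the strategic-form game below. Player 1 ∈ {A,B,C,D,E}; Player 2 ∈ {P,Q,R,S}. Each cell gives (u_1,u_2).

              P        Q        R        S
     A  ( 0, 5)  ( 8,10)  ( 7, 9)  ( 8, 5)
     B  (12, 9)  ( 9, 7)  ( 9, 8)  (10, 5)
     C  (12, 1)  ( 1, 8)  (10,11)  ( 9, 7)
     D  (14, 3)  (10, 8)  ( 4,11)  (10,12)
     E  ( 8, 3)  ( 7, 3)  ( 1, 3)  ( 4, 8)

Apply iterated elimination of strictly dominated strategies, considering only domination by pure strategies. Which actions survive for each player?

P1 drop A (B beats it: P:12>0 Q:9>8 R:9>7 S:10>8)
P1 drop E (B beats it: P:12>8 Q:9>7 R:9>1 S:10>4)
P2 drop Q (R beats it: B:8>7 C:11>8 D:11>8)
P1→{B,C,D} P2→{P,R,S}

IESDS → P1:{B,C,D} P2:{P,R,S}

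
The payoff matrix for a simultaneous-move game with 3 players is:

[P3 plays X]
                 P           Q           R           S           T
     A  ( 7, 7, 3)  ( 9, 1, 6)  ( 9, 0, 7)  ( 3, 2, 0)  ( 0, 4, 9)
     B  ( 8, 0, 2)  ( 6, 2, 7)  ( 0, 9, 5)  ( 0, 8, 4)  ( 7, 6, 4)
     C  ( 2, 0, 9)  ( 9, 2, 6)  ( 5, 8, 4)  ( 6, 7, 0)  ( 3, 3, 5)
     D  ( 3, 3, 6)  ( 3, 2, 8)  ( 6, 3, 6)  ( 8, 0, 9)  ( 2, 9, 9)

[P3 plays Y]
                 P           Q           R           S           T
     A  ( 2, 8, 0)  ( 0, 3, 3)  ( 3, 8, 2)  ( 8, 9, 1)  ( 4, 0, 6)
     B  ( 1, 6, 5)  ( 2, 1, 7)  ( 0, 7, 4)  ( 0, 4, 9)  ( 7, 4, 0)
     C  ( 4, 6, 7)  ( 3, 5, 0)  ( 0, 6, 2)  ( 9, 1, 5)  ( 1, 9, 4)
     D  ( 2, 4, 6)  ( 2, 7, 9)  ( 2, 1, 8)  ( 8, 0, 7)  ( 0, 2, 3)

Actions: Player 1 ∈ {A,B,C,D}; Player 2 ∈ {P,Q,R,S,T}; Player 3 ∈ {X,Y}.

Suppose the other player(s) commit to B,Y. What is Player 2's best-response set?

u_2(P vs B,Y) = 6
u_2(Q vs B,Y) = 1
u_2(R vs B,Y) = 7
u_2(S vs B,Y) = 4
u_2(T vs B,Y) = 4
max payoff 7 at {R}

argmax u_2 = {R}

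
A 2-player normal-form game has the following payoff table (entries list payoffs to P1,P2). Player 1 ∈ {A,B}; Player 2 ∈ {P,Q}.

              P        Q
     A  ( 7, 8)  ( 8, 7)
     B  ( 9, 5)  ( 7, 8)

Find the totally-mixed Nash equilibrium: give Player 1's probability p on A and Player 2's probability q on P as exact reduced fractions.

p=3/4, q=1/3

P1 indiff ⇒ q·7+(1-q)·8 = q·9+(1-q)·7 ⇒ q(-2) = (1-q)(-1) ⇒ q = 1/3
P2 indiff ⇒ p·8+(1-p)·5 = p·7+(1-p)·8 ⇒ p(1) = (1-p)(3) ⇒ p = 3/4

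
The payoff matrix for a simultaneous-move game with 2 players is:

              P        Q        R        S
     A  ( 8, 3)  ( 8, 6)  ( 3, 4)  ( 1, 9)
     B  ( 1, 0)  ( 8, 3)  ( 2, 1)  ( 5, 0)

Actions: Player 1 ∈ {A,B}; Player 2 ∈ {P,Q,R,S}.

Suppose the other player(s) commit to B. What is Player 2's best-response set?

u_2(P vs B) = 0
u_2(Q vs B) = 3
u_2(R vs B) = 1
u_2(S vs B) = 0
max payoff 3 at {Q}

argmax u_2 = {Q}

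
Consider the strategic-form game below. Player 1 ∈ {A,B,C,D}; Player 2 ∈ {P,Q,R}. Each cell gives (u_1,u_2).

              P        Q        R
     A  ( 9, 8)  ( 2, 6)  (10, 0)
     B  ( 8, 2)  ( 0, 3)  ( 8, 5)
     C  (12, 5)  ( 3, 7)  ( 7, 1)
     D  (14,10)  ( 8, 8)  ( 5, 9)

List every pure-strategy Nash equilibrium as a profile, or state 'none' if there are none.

PSNE = {(D,P)}

(A,P): not NE [P1→D gives 14>9]
(A,Q): not NE [P1→D gives 8>2; P2→P gives 8>6]
(A,R): not NE [P2→P gives 8>0]
(B,P): not NE [P1→D gives 14>8; P2→R gives 5>2]
(B,Q): not NE [P1→D gives 8>0; P2→R gives 5>3]
(B,R): not NE [P1→A gives 10>8]
(C,P): not NE [P1→D gives 14>12; P2→Q gives 7>5]
(C,Q): not NE [P1→D gives 8>3]
(C,R): not NE [P1→A gives 10>7; P2→Q gives 7>1]
(D,P): NE
(D,Q): not NE [P2→P gives 10>8]
(D,R): not NE [P1→A gives 10>5; P2→P gives 10>9]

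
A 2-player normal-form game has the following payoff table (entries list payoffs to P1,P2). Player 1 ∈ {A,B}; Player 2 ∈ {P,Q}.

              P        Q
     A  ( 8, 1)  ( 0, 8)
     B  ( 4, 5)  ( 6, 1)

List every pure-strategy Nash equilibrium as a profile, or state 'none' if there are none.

Equilibria: none

(A,P): not NE [P2→Q gives 8>1]
(A,Q): not NE [P1→B gives 6>0]
(B,P): not NE [P1→A gives 8>4]
(B,Q): not NE [P2→P gives 5>1]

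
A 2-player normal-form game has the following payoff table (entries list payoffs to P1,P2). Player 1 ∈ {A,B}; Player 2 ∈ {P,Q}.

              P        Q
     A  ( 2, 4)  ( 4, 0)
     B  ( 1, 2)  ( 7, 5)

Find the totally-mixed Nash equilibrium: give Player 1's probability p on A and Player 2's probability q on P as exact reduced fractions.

P1 indiff ⇒ q·2+(1-q)·4 = q·1+(1-q)·7 ⇒ q(1) = (1-q)(3) ⇒ q = 3/4
P2 indiff ⇒ p·4+(1-p)·2 = p·0+(1-p)·5 ⇒ p(4) = (1-p)(3) ⇒ p = 3/7

(p,q) = (3/7, 3/4)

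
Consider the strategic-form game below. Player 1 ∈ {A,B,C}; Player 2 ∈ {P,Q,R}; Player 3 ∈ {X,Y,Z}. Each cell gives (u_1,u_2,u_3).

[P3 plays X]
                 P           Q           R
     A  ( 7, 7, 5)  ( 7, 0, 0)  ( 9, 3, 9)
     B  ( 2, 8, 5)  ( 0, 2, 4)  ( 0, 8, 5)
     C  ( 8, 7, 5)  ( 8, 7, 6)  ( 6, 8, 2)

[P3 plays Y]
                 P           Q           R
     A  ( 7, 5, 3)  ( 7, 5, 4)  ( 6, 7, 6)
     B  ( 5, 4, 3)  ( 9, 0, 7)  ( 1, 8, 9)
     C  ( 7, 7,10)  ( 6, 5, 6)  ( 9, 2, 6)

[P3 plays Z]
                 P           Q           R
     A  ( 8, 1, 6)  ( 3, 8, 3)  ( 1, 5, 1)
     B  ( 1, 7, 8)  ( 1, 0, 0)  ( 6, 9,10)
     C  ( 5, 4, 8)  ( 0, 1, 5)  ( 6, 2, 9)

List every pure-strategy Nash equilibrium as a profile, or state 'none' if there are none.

NE set: (B,R,Z), (C,P,Y)

(A,P,X): not NE [P1→C gives 8>7; P3→Z gives 6>5]
(A,P,Y): not NE [P2→R gives 7>5; P3→Z gives 6>3]
(A,P,Z): not NE [P2→Q gives 8>1]
(A,Q,X): not NE [P1→C gives 8>7; P2→P gives 7>0; P3→Y gives 4>0]
(A,Q,Y): not NE [P1→B gives 9>7; P2→R gives 7>5]
(A,Q,Z): not NE [P3→Y gives 4>3]
(A,R,X): not NE [P2→P gives 7>3]
(A,R,Y): not NE [P1→C gives 9>6; P3→X gives 9>6]
(A,R,Z): not NE [P1→C gives 6>1; P2→Q gives 8>5; P3→X gives 9>1]
(B,P,X): not NE [P1→C gives 8>2; P3→Z gives 8>5]
(B,P,Y): not NE [P1→C gives 7>5; P2→R gives 8>4; P3→Z gives 8>3]
(B,P,Z): not NE [P1→A gives 8>1; P2→R gives 9>7]
(B,Q,X): not NE [P1→C gives 8>0; P2→R gives 8>2; P3→Y gives 7>4]
(B,Q,Y): not NE [P2→R gives 8>0]
(B,Q,Z): not NE [P1→A gives 3>1; P2→R gives 9>0; P3→Y gives 7>0]
(B,R,X): not NE [P1→A gives 9>0; P3→Z gives 10>5]
(B,R,Y): not NE [P1→C gives 9>1; P3→Z gives 10>9]
(B,R,Z): NE
(C,P,X): not NE [P2→R gives 8>7; P3→Y gives 10>5]
(C,P,Y): NE
(C,P,Z): not NE [P1→A gives 8>5; P3→Y gives 10>8]
(C,Q,X): not NE [P2→R gives 8>7]
(C,Q,Y): not NE [P1→B gives 9>6; P2→P gives 7>5]
(C,Q,Z): not NE [P1→A gives 3>0; P2→P gives 4>1; P3→Y gives 6>5]
(C,R,X): not NE [P1→A gives 9>6; P3→Z gives 9>2]
(C,R,Y): not NE [P2→P gives 7>2; P3→Z gives 9>6]
(C,R,Z): not NE [P2→P gives 4>2]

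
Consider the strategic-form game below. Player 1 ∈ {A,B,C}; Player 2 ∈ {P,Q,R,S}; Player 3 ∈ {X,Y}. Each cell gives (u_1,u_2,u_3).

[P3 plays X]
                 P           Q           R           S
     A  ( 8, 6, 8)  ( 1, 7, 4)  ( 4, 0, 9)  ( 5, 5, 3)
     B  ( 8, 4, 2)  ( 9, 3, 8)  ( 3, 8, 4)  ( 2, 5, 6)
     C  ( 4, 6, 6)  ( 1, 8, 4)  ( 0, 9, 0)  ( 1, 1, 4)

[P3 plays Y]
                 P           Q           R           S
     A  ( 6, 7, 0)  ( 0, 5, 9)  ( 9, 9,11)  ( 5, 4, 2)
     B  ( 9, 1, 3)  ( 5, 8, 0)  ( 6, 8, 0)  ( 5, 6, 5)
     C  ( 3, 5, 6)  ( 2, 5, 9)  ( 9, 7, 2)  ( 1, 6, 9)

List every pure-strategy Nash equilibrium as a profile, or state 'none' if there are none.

(A,P,X): not NE [P2→Q gives 7>6]
(A,P,Y): not NE [P1→B gives 9>6; P2→R gives 9>7; P3→X gives 8>0]
(A,Q,X): not NE [P1→B gives 9>1; P3→Y gives 9>4]
(A,Q,Y): not NE [P1→B gives 5>0; P2→R gives 9>5]
(A,R,X): not NE [P2→Q gives 7>0; P3→Y gives 11>9]
(A,R,Y): NE
(A,S,X): not NE [P2→Q gives 7>5]
(A,S,Y): not NE [P2→R gives 9>4; P3→X gives 3>2]
(B,P,X): not NE [P2→R gives 8>4; P3→Y gives 3>2]
(B,P,Y): not NE [P2→R gives 8>1]
(B,Q,X): not NE [P2→R gives 8>3]
(B,Q,Y): not NE [P3→X gives 8>0]
(B,R,X): not NE [P1→A gives 4>3]
(B,R,Y): not NE [P1→C gives 9>6; P3→X gives 4>0]
(B,S,X): not NE [P1→A gives 5>2; P2→R gives 8>5]
(B,S,Y): not NE [P2→R gives 8>6; P3→X gives 6>5]
(C,P,X): not NE [P1→B gives 8>4; P2→R gives 9>6]
(C,P,Y): not NE [P1→B gives 9>3; P2→R gives 7>5]
(C,Q,X): not NE [P1→B gives 9>1; P2→R gives 9>8; P3→Y gives 9>4]
(C,Q,Y): not NE [P1→B gives 5>2; P2→R gives 7>5]
(C,R,X): not NE [P1→A gives 4>0; P3→Y gives 2>0]
(C,R,Y): NE
(C,S,X): not NE [P1→A gives 5>1; P2→R gives 9>1; P3→Y gives 9>4]
(C,S,Y): not NE [P1→B gives 5>1; P2→R gives 7>6]

NE set: (A,R,Y), (C,R,Y)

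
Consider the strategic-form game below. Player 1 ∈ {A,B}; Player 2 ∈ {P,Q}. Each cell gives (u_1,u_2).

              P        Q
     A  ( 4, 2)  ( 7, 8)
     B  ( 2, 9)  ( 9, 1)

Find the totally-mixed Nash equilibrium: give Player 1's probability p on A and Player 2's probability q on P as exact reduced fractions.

P1 indiff ⇒ q·4+(1-q)·7 = q·2+(1-q)·9 ⇒ q(2) = (1-q)(2) ⇒ q = 1/2
P2 indiff ⇒ p·2+(1-p)·9 = p·8+(1-p)·1 ⇒ p(-6) = (1-p)(-8) ⇒ p = 4/7

(p,q) = (4/7, 1/2)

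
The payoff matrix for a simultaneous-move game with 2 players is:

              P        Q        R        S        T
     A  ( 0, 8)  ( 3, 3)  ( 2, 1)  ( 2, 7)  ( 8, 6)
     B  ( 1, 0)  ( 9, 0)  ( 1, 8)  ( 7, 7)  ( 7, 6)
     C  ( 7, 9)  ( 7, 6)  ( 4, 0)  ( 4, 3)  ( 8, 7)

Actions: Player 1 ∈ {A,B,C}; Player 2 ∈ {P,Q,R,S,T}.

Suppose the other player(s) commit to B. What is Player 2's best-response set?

u_2(P vs B) = 0
u_2(Q vs B) = 0
u_2(R vs B) = 8
u_2(S vs B) = 7
u_2(T vs B) = 6
max payoff 8 at {R}

BR_2 = {R}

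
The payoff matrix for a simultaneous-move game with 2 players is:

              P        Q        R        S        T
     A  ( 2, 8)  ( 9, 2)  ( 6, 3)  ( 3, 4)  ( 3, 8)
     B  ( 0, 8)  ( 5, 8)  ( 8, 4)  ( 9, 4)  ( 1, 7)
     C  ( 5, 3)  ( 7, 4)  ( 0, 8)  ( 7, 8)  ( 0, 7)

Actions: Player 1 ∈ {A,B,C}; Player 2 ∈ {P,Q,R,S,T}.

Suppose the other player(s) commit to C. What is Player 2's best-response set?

BR_2 = {R,S}

u_2(P vs C) = 3
u_2(Q vs C) = 4
u_2(R vs C) = 8
u_2(S vs C) = 8
u_2(T vs C) = 7
max payoff 8 at {R,S}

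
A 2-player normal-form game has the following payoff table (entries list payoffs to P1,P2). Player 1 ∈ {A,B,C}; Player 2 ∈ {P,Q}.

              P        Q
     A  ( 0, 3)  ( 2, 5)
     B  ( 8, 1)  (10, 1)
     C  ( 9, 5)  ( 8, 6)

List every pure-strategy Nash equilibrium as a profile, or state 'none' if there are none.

NE set: (B,Q)

(A,P): not NE [P1→C gives 9>0; P2→Q gives 5>3]
(A,Q): not NE [P1→B gives 10>2]
(B,P): not NE [P1→C gives 9>8]
(B,Q): NE
(C,P): not NE [P2→Q gives 6>5]
(C,Q): not NE [P1→B gives 10>8]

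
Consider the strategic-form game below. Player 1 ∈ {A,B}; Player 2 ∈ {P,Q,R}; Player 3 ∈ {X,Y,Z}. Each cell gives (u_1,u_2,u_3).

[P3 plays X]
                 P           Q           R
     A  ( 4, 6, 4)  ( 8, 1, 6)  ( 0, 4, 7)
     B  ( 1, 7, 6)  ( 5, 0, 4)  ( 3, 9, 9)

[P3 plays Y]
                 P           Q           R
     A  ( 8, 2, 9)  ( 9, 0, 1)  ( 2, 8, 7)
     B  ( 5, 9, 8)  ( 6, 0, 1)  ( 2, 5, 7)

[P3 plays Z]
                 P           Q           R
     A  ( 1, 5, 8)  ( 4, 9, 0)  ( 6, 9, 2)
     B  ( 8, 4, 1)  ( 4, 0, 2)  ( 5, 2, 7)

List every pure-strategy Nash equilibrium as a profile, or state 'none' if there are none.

(A,P,X): not NE [P3→Y gives 9>4]
(A,P,Y): not NE [P2→R gives 8>2]
(A,P,Z): not NE [P1→B gives 8>1; P2→R gives 9>5; P3→Y gives 9>8]
(A,Q,X): not NE [P2→P gives 6>1]
(A,Q,Y): not NE [P2→R gives 8>0; P3→X gives 6>1]
(A,Q,Z): not NE [P3→X gives 6>0]
(A,R,X): not NE [P1→B gives 3>0; P2→P gives 6>4]
(A,R,Y): NE
(A,R,Z): not NE [P3→Y gives 7>2]
(B,P,X): not NE [P1→A gives 4>1; P2→R gives 9>7; P3→Y gives 8>6]
(B,P,Y): not NE [P1→A gives 8>5]
(B,P,Z): not NE [P3→Y gives 8>1]
(B,Q,X): not NE [P1→A gives 8>5; P2→R gives 9>0]
(B,Q,Y): not NE [P1→A gives 9>6; P2→P gives 9>0; P3→X gives 4>1]
(B,Q,Z): not NE [P2→P gives 4>0; P3→X gives 4>2]
(B,R,X): NE
(B,R,Y): not NE [P2→P gives 9>5; P3→X gives 9>7]
(B,R,Z): not NE [P1→A gives 6>5; P2→P gives 4>2; P3→X gives 9>7]

PSNE = {(A,R,Y), (B,R,X)}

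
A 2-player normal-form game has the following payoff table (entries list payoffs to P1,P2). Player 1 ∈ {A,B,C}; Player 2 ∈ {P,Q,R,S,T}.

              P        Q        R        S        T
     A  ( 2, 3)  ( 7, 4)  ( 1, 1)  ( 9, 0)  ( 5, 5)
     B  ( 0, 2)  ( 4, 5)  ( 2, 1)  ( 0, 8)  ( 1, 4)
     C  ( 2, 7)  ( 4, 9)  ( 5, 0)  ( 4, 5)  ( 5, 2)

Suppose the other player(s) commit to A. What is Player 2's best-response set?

u_2(P vs A) = 3
u_2(Q vs A) = 4
u_2(R vs A) = 1
u_2(S vs A) = 0
u_2(T vs A) = 5
max payoff 5 at {T}

P2 best: {T}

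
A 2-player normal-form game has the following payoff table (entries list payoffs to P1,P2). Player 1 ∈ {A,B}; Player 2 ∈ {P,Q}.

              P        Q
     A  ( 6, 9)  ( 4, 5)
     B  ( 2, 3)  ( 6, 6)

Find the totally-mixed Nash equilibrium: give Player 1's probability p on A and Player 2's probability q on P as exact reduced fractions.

P1 mixes 3/7 on A; P2 mixes 1/3 on P

P1 indiff ⇒ q·6+(1-q)·4 = q·2+(1-q)·6 ⇒ q(4) = (1-q)(2) ⇒ q = 1/3
P2 indiff ⇒ p·9+(1-p)·3 = p·5+(1-p)·6 ⇒ p(4) = (1-p)(3) ⇒ p = 3/7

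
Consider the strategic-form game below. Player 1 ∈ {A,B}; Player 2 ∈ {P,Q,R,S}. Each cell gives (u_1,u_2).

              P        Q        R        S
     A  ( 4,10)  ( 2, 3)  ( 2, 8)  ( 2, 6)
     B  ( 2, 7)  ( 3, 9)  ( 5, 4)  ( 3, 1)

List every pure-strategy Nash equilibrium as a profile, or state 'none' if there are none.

(A,P): NE
(A,Q): not NE [P1→B gives 3>2; P2→P gives 10>3]
(A,R): not NE [P1→B gives 5>2; P2→P gives 10>8]
(A,S): not NE [P1→B gives 3>2; P2→P gives 10>6]
(B,P): not NE [P1→A gives 4>2; P2→Q gives 9>7]
(B,Q): NE
(B,R): not NE [P2→Q gives 9>4]
(B,S): not NE [P2→Q gives 9>1]

PSNE = {(A,P), (B,Q)}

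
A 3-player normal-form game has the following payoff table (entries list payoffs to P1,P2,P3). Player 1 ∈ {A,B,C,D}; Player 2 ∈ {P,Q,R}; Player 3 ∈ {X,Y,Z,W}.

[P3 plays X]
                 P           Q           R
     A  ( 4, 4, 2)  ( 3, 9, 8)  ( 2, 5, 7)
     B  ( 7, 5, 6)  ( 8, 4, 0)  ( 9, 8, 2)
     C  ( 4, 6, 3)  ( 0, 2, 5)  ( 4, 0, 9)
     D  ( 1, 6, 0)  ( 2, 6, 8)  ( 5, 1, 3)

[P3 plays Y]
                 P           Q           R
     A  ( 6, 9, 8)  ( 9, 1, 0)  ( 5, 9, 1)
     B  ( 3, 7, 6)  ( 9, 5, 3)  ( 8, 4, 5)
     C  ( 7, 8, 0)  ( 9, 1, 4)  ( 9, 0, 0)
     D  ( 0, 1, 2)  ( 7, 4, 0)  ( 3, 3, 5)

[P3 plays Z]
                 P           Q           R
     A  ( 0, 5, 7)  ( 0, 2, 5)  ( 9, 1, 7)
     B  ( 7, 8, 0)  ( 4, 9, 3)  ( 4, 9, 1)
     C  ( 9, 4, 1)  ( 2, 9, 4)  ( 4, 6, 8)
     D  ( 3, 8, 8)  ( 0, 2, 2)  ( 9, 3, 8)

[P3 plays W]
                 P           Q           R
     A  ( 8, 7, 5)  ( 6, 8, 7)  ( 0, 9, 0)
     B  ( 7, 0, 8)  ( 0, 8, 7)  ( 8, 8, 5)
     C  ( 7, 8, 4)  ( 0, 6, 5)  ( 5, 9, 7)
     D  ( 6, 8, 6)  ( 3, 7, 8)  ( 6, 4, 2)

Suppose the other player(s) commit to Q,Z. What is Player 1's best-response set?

u_1(A vs Q,Z) = 0
u_1(B vs Q,Z) = 4
u_1(C vs Q,Z) = 2
u_1(D vs Q,Z) = 0
max payoff 4 at {B}

argmax u_1 = {B}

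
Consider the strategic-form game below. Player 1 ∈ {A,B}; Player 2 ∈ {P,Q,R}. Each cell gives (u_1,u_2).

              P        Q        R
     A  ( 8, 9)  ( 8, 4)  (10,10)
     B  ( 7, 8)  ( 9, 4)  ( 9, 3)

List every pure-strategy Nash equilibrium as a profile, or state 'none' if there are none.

PSNE = {(A,R)}

(A,P): not NE [P2→R gives 10>9]
(A,Q): not NE [P1→B gives 9>8; P2→R gives 10>4]
(A,R): NE
(B,P): not NE [P1→A gives 8>7]
(B,Q): not NE [P2→P gives 8>4]
(B,R): not NE [P1→A gives 10>9; P2→P gives 8>3]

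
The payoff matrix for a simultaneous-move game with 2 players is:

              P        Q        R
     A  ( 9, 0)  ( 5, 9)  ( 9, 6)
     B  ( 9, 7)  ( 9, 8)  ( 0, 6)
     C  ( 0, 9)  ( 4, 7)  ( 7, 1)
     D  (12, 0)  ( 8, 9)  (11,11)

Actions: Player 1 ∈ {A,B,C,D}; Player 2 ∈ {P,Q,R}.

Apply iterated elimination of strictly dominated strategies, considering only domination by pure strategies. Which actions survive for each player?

P1 drop A (D beats it: P:12>9 Q:8>5 R:11>9)
P1 drop C (D beats it: P:12>0 Q:8>4 R:11>7)
P2 drop P (Q beats it: B:8>7 D:9>0)
P1→{B,D} P2→{Q,R}

Survivors P1:{B,D} P2:{Q,R}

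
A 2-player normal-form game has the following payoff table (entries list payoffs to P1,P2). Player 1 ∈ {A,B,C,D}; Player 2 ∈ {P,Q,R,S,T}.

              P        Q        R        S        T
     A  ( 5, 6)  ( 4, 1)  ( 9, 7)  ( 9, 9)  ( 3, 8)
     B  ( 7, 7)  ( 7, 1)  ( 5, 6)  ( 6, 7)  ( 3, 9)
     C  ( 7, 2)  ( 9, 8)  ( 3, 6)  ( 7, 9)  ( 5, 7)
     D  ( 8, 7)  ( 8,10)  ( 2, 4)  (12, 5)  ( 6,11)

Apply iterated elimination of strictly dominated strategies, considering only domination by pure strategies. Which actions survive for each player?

P2 drop P (T beats it: A:8>6 B:9>7 C:7>2 D:11>7)
P2 drop R (S beats it: A:9>7 B:7>6 C:9>6 D:5>4)
P1 drop A (D beats it: Q:8>4 S:12>9 T:6>3)
P1 drop B (C beats it: Q:9>7 S:7>6 T:5>3)
P1→{C,D} P2→{Q,S,T}

Remaining: P1:{C,D} P2:{Q,S,T}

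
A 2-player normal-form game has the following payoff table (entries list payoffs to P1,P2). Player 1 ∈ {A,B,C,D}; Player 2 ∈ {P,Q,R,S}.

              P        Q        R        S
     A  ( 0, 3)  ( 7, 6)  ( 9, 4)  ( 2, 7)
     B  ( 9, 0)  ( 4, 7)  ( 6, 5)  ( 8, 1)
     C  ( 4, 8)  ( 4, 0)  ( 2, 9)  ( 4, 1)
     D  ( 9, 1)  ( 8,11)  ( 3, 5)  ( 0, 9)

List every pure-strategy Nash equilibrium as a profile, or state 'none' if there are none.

(A,P): not NE [P1→D gives 9>0; P2→S gives 7>3]
(A,Q): not NE [P1→D gives 8>7; P2→S gives 7>6]
(A,R): not NE [P2→S gives 7>4]
(A,S): not NE [P1→B gives 8>2]
(B,P): not NE [P2→Q gives 7>0]
(B,Q): not NE [P1→D gives 8>4]
(B,R): not NE [P1→A gives 9>6; P2→Q gives 7>5]
(B,S): not NE [P2→Q gives 7>1]
(C,P): not NE [P1→D gives 9>4; P2→R gives 9>8]
(C,Q): not NE [P1→D gives 8>4; P2→R gives 9>0]
(C,R): not NE [P1→A gives 9>2]
(C,S): not NE [P1→B gives 8>4; P2→R gives 9>1]
(D,P): not NE [P2→Q gives 11>1]
(D,Q): NE
(D,R): not NE [P1→A gives 9>3; P2→Q gives 11>5]
(D,S): not NE [P1→B gives 8>0; P2→Q gives 11>9]

PSNE = {(D,Q)}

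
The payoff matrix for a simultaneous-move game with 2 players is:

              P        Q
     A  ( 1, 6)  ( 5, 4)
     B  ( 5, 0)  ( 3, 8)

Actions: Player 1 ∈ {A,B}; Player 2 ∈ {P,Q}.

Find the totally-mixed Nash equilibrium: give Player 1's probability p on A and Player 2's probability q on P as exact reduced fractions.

P1 mixes 4/5 on A; P2 mixes 1/3 on P

P1 indiff ⇒ q·1+(1-q)·5 = q·5+(1-q)·3 ⇒ q(-4) = (1-q)(-2) ⇒ q = 1/3
P2 indiff ⇒ p·6+(1-p)·0 = p·4+(1-p)·8 ⇒ p(2) = (1-p)(8) ⇒ p = 4/5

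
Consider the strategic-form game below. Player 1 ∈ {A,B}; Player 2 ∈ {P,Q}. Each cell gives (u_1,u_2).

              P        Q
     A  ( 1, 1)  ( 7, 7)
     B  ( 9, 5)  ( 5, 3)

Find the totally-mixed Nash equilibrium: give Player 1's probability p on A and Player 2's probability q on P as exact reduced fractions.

(p,q) = (1/4, 1/5)

P1 indiff ⇒ q·1+(1-q)·7 = q·9+(1-q)·5 ⇒ q(-8) = (1-q)(-2) ⇒ q = 1/5
P2 indiff ⇒ p·1+(1-p)·5 = p·7+(1-p)·3 ⇒ p(-6) = (1-p)(-2) ⇒ p = 1/4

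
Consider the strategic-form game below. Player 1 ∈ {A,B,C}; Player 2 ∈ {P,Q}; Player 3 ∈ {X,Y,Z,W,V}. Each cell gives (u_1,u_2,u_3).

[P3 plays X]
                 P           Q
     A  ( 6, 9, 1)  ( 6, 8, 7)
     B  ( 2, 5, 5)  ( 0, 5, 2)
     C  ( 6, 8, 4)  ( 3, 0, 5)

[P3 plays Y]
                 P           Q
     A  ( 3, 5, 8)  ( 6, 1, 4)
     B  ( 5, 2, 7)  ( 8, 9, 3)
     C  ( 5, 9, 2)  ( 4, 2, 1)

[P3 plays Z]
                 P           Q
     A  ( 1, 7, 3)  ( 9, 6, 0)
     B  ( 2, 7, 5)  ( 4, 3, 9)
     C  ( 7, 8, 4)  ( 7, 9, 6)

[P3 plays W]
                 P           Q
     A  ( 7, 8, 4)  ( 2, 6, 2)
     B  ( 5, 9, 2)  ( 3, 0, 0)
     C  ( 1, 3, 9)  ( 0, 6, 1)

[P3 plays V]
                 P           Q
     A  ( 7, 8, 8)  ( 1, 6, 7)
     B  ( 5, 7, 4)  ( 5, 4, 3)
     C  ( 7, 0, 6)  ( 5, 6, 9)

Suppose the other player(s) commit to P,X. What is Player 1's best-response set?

u_1(A vs P,X) = 6
u_1(B vs P,X) = 2
u_1(C vs P,X) = 6
max payoff 6 at {A,C}

P1 best: {A,C}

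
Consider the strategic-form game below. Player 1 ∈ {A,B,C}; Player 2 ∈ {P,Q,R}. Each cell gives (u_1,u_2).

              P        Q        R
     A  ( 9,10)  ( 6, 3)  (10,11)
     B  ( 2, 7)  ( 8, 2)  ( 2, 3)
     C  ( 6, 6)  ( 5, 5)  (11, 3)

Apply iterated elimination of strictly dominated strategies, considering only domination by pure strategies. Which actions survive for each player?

P2 drop Q (P beats it: A:10>3 B:7>2 C:6>5)
P1 drop B (A beats it: P:9>2 R:10>2)
P1→{A,C} P2→{P,R}

Remaining: P1:{A,C} P2:{P,R}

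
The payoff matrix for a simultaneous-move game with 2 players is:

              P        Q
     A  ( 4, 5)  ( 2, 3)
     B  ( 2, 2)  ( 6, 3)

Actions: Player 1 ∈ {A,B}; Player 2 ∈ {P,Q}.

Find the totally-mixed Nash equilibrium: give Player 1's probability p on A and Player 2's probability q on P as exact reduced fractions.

p=1/3, q=2/3

P1 indiff ⇒ q·4+(1-q)·2 = q·2+(1-q)·6 ⇒ q(2) = (1-q)(4) ⇒ q = 2/3
P2 indiff ⇒ p·5+(1-p)·2 = p·3+(1-p)·3 ⇒ p(2) = (1-p)(1) ⇒ p = 1/3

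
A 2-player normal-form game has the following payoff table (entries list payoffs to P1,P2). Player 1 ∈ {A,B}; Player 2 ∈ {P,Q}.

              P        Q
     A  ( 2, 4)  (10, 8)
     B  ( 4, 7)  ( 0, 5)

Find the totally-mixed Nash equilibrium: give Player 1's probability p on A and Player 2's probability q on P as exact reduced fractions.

P1 indiff ⇒ q·2+(1-q)·10 = q·4+(1-q)·0 ⇒ q(-2) = (1-q)(-10) ⇒ q = 5/6
P2 indiff ⇒ p·4+(1-p)·7 = p·8+(1-p)·5 ⇒ p(-4) = (1-p)(-2) ⇒ p = 1/3

P1 mixes 1/3 on A; P2 mixes 5/6 on P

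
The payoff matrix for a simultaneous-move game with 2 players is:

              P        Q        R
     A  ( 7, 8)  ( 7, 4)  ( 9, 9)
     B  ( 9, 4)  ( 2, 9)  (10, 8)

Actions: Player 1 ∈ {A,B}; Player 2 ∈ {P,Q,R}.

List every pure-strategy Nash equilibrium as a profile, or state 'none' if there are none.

Equilibria: none

(A,P): not NE [P1→B gives 9>7; P2→R gives 9>8]
(A,Q): not NE [P2→R gives 9>4]
(A,R): not NE [P1→B gives 10>9]
(B,P): not NE [P2→Q gives 9>4]
(B,Q): not NE [P1→A gives 7>2]
(B,R): not NE [P2→Q gives 9>8]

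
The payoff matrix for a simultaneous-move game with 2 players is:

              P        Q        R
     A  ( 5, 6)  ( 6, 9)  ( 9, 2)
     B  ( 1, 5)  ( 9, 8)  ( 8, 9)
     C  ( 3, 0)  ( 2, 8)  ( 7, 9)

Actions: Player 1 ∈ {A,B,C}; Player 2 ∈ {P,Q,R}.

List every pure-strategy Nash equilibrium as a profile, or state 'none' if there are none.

(A,P): not NE [P2→Q gives 9>6]
(A,Q): not NE [P1→B gives 9>6]
(A,R): not NE [P2→Q gives 9>2]
(B,P): not NE [P1→A gives 5>1; P2→R gives 9>5]
(B,Q): not NE [P2→R gives 9>8]
(B,R): not NE [P1→A gives 9>8]
(C,P): not NE [P1→A gives 5>3; P2→R gives 9>0]
(C,Q): not NE [P1→B gives 9>2; P2→R gives 9>8]
(C,R): not NE [P1→A gives 9>7]

No pure NE.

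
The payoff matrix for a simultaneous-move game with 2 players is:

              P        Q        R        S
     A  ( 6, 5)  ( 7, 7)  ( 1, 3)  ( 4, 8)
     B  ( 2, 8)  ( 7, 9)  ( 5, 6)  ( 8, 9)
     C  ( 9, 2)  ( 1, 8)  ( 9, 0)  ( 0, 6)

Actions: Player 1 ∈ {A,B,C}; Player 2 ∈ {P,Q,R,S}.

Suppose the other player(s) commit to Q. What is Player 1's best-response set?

P1 best: {A,B}

u_1(A vs Q) = 7
u_1(B vs Q) = 7
u_1(C vs Q) = 1
max payoff 7 at {A,B}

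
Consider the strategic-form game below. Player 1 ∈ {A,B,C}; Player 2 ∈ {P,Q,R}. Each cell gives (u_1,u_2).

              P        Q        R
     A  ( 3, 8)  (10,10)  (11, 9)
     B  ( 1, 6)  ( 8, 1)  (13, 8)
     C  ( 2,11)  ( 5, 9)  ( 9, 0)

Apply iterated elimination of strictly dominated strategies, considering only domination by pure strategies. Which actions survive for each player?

IESDS → P1:{A,B} P2:{Q,R}

P1 drop C (A beats it: P:3>2 Q:10>5 R:11>9)
P2 drop P (R beats it: A:9>8 B:8>6)
P1→{A,B} P2→{Q,R}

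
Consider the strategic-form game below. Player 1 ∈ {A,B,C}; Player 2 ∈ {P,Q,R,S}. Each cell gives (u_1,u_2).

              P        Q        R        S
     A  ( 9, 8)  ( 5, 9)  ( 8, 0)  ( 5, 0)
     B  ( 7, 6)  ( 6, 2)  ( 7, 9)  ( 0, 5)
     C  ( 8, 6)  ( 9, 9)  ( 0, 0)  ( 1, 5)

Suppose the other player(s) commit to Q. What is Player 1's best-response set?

P1 best: {C}

u_1(A vs Q) = 5
u_1(B vs Q) = 6
u_1(C vs Q) = 9
max payoff 9 at {C}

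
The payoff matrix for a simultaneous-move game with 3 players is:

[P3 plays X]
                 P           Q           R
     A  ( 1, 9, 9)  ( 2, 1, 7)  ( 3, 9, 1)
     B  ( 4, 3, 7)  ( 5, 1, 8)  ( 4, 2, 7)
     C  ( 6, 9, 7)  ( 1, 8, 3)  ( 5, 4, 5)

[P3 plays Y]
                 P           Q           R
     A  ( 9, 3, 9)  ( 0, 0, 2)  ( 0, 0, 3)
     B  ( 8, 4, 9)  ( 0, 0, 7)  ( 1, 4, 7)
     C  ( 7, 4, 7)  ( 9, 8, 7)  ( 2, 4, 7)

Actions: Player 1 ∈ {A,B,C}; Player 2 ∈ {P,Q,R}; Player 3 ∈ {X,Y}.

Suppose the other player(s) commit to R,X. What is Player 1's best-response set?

u_1(A vs R,X) = 3
u_1(B vs R,X) = 4
u_1(C vs R,X) = 5
max payoff 5 at {C}

BR_1 = {C}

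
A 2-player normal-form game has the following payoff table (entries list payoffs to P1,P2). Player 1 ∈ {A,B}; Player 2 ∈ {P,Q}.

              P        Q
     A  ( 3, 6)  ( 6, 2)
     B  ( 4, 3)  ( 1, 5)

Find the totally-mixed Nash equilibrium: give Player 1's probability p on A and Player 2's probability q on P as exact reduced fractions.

P1 mixes 1/3 on A; P2 mixes 5/6 on P

P1 indiff ⇒ q·3+(1-q)·6 = q·4+(1-q)·1 ⇒ q(-1) = (1-q)(-5) ⇒ q = 5/6
P2 indiff ⇒ p·6+(1-p)·3 = p·2+(1-p)·5 ⇒ p(4) = (1-p)(2) ⇒ p = 1/3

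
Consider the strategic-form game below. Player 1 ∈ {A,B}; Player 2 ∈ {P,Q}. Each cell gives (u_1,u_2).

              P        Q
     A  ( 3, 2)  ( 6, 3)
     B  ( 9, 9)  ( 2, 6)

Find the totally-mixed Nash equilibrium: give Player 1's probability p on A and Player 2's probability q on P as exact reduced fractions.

P1 indiff ⇒ q·3+(1-q)·6 = q·9+(1-q)·2 ⇒ q(-6) = (1-q)(-4) ⇒ q = 2/5
P2 indiff ⇒ p·2+(1-p)·9 = p·3+(1-p)·6 ⇒ p(-1) = (1-p)(-3) ⇒ p = 3/4

p=3/4, q=2/5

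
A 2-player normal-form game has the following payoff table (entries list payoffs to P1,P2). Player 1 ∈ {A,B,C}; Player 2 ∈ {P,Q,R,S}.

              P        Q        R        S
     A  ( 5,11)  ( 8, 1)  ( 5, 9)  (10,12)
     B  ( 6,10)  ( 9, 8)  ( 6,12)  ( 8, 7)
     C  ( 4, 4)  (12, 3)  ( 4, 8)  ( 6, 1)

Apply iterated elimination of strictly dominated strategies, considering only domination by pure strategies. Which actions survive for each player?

P2 drop Q (P beats it: A:11>1 B:10>8 C:4>3)
P1 drop C (A beats it: P:5>4 R:5>4 S:10>6)
P1→{A,B} P2→{P,R,S}

Remaining: P1:{A,B} P2:{P,R,S}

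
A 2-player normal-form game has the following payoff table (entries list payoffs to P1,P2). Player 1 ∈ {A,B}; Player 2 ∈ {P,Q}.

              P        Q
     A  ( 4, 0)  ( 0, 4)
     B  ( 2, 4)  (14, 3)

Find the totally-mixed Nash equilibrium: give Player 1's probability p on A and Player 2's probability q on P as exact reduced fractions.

P1 mixes 1/5 on A; P2 mixes 7/8 on P

P1 indiff ⇒ q·4+(1-q)·0 = q·2+(1-q)·14 ⇒ q(2) = (1-q)(14) ⇒ q = 7/8
P2 indiff ⇒ p·0+(1-p)·4 = p·4+(1-p)·3 ⇒ p(-4) = (1-p)(-1) ⇒ p = 1/5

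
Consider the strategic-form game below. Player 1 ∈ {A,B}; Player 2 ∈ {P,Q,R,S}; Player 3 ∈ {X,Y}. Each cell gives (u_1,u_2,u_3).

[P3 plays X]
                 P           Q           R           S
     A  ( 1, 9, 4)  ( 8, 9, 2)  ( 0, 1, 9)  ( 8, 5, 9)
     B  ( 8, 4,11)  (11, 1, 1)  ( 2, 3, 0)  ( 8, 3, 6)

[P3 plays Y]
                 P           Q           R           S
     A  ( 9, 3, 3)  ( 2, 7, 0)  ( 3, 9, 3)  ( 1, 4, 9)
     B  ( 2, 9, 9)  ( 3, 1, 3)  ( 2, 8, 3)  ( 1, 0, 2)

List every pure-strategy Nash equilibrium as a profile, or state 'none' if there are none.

Nash profiles: (B,P,X)

(A,P,X): not NE [P1→B gives 8>1]
(A,P,Y): not NE [P2→R gives 9>3; P3→X gives 4>3]
(A,Q,X): not NE [P1→B gives 11>8]
(A,Q,Y): not NE [P1→B gives 3>2; P2→R gives 9>7; P3→X gives 2>0]
(A,R,X): not NE [P1→B gives 2>0; P2→Q gives 9>1]
(A,R,Y): not NE [P3→X gives 9>3]
(A,S,X): not NE [P2→Q gives 9>5]
(A,S,Y): not NE [P2→R gives 9>4]
(B,P,X): NE
(B,P,Y): not NE [P1→A gives 9>2; P3→X gives 11>9]
(B,Q,X): not NE [P2→P gives 4>1; P3→Y gives 3>1]
(B,Q,Y): not NE [P2→P gives 9>1]
(B,R,X): not NE [P2→P gives 4>3; P3→Y gives 3>0]
(B,R,Y): not NE [P1→A gives 3>2; P2→P gives 9>8]
(B,S,X): not NE [P2→P gives 4>3]
(B,S,Y): not NE [P2→P gives 9>0; P3→X gives 6>2]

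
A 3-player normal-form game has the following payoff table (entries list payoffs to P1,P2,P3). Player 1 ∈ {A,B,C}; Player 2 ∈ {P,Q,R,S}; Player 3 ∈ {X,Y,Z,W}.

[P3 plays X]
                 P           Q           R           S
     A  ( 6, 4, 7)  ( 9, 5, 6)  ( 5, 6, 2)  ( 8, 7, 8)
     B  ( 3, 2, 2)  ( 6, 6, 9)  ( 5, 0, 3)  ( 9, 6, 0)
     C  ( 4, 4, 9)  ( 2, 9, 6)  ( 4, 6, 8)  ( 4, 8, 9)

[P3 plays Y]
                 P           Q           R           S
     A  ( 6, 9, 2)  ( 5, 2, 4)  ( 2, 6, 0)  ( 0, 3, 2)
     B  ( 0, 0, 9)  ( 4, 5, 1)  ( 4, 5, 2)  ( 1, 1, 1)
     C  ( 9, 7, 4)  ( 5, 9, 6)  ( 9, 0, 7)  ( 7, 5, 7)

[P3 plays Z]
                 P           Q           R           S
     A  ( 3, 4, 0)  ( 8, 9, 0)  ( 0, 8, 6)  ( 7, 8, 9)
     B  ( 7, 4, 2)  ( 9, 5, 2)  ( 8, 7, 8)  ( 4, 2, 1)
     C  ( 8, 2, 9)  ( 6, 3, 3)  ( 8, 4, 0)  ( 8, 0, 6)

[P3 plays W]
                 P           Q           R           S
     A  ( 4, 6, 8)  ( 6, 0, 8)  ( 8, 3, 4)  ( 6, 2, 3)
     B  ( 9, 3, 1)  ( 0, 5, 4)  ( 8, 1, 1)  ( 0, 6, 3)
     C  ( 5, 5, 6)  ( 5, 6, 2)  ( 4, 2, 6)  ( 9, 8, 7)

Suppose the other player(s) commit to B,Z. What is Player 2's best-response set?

argmax u_2 = {R}

u_2(P vs B,Z) = 4
u_2(Q vs B,Z) = 5
u_2(R vs B,Z) = 7
u_2(S vs B,Z) = 2
max payoff 7 at {R}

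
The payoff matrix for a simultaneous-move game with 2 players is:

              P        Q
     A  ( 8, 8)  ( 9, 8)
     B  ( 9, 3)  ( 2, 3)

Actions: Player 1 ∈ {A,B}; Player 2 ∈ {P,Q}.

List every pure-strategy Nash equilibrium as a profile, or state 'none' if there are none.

Nash profiles: (A,Q), (B,P)

(A,P): not NE [P1→B gives 9>8]
(A,Q): NE
(B,P): NE
(B,Q): not NE [P1→A gives 9>2]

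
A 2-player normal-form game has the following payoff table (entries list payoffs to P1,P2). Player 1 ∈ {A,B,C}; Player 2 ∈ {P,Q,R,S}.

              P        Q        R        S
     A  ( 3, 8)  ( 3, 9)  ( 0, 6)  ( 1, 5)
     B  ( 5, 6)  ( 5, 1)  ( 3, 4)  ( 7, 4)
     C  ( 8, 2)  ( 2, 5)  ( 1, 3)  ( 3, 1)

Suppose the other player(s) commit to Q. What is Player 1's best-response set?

P1 best: {B}

u_1(A vs Q) = 3
u_1(B vs Q) = 5
u_1(C vs Q) = 2
max payoff 5 at {B}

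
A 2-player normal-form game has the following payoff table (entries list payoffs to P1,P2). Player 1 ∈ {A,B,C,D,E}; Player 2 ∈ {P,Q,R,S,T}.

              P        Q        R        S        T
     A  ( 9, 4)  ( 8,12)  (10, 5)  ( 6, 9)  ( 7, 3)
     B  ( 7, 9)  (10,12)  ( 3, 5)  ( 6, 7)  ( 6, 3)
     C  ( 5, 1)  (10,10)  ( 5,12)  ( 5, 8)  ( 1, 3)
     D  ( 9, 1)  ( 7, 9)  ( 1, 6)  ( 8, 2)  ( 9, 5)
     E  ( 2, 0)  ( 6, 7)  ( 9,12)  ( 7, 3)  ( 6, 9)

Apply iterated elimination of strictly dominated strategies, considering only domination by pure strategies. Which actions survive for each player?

Remaining: P1:{A,B,C} P2:{Q,R}

P2 drop P (Q beats it: A:12>4 B:12>9 C:10>1 D:9>1 E:7>0)
P2 drop S (Q beats it: A:12>9 B:12>7 C:10>8 D:9>2 E:7>3)
P1 drop E (A beats it: Q:8>6 R:10>9 T:7>6)
P2 drop T (Q beats it: A:12>3 B:12>3 C:10>3 D:9>5)
P1 drop D (A beats it: Q:8>7 R:10>1)
P1→{A,B,C} P2→{Q,R}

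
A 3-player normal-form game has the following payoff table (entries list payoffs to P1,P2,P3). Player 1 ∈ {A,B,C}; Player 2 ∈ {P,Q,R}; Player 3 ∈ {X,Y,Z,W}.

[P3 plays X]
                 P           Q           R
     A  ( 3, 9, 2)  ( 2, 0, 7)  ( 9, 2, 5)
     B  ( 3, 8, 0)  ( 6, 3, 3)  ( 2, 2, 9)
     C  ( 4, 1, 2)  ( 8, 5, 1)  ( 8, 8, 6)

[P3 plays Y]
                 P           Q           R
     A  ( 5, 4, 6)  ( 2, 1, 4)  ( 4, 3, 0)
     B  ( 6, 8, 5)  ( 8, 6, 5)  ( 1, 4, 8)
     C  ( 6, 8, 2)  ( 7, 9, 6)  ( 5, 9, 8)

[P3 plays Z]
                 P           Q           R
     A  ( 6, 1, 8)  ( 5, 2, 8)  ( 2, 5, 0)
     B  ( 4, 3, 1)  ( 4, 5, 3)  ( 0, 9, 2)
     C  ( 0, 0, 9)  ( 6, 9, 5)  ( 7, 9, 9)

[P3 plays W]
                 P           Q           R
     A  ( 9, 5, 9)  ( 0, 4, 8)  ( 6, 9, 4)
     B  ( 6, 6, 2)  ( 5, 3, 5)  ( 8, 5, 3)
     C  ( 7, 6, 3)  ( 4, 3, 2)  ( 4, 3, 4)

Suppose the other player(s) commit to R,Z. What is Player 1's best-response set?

u_1(A vs R,Z) = 2
u_1(B vs R,Z) = 0
u_1(C vs R,Z) = 7
max payoff 7 at {C}

BR_1 = {C}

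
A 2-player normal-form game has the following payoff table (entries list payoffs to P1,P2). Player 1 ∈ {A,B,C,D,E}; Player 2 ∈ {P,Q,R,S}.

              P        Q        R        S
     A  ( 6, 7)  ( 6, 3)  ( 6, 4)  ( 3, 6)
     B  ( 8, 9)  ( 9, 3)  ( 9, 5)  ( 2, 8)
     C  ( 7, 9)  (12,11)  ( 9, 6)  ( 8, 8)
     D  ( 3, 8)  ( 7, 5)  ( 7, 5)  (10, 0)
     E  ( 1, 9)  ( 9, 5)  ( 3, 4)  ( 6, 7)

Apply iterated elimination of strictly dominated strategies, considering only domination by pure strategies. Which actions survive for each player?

P1 drop A (C beats it: P:7>6 Q:12>6 R:9>6 S:8>3)
P1 drop E (C beats it: P:7>1 Q:12>9 R:9>3 S:8>6)
P2 drop R (P beats it: B:9>5 C:9>6 D:8>5)
P2 drop S (P beats it: B:9>8 C:9>8 D:8>0)
P1 drop D (B beats it: P:8>3 Q:9>7)
P1→{B,C} P2→{P,Q}

Survivors P1:{B,C} P2:{P,Q}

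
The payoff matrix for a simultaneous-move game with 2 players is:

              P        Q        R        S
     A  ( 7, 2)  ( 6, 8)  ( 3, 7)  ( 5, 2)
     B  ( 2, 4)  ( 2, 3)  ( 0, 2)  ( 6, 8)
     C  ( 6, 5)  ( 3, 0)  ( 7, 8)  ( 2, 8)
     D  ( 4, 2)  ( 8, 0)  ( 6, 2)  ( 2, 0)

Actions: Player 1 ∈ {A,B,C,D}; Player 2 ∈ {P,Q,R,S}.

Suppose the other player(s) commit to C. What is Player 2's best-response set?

BR_2 = {R,S}

u_2(P vs C) = 5
u_2(Q vs C) = 0
u_2(R vs C) = 8
u_2(S vs C) = 8
max payoff 8 at {R,S}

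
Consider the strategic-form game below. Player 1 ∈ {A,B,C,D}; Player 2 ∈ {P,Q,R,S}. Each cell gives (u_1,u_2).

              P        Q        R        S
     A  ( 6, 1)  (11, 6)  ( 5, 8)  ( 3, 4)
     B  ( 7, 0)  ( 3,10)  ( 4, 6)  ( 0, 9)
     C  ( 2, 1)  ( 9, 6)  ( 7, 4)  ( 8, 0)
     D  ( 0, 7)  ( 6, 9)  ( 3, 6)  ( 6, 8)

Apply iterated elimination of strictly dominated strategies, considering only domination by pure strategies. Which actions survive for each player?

P1 drop D (C beats it: P:2>0 Q:9>6 R:7>3 S:8>6)
P2 drop P (Q beats it: A:6>1 B:10>0 C:6>1)
P1 drop B (A beats it: Q:11>3 R:5>4 S:3>0)
P2 drop S (Q beats it: A:6>4 C:6>0)
P1→{A,C} P2→{Q,R}

IESDS → P1:{A,C} P2:{Q,R}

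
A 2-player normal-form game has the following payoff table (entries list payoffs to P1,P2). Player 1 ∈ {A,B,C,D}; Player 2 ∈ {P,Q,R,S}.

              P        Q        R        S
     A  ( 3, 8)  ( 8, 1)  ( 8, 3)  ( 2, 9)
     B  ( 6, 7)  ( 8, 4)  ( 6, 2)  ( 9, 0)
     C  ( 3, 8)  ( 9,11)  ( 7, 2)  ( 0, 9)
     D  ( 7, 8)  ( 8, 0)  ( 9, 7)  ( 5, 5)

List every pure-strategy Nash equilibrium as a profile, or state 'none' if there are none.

(A,P): not NE [P1→D gives 7>3; P2→S gives 9>8]
(A,Q): not NE [P1→C gives 9>8; P2→S gives 9>1]
(A,R): not NE [P1→D gives 9>8; P2→S gives 9>3]
(A,S): not NE [P1→B gives 9>2]
(B,P): not NE [P1→D gives 7>6]
(B,Q): not NE [P1→C gives 9>8; P2→P gives 7>4]
(B,R): not NE [P1→D gives 9>6; P2→P gives 7>2]
(B,S): not NE [P2→P gives 7>0]
(C,P): not NE [P1→D gives 7>3; P2→Q gives 11>8]
(C,Q): NE
(C,R): not NE [P1→D gives 9>7; P2→Q gives 11>2]
(C,S): not NE [P1→B gives 9>0; P2→Q gives 11>9]
(D,P): NE
(D,Q): not NE [P1→C gives 9>8; P2→P gives 8>0]
(D,R): not NE [P2→P gives 8>7]
(D,S): not NE [P1→B gives 9>5; P2→P gives 8>5]

PSNE = {(C,Q), (D,P)}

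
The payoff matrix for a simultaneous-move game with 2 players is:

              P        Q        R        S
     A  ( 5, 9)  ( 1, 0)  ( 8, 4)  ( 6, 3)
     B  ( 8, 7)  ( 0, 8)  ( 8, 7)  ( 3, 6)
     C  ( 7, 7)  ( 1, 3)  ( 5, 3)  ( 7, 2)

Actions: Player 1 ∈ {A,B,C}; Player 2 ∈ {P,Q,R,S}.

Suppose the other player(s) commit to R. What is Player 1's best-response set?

u_1(A vs R) = 8
u_1(B vs R) = 8
u_1(C vs R) = 5
max payoff 8 at {A,B}

BR_1 = {A,B}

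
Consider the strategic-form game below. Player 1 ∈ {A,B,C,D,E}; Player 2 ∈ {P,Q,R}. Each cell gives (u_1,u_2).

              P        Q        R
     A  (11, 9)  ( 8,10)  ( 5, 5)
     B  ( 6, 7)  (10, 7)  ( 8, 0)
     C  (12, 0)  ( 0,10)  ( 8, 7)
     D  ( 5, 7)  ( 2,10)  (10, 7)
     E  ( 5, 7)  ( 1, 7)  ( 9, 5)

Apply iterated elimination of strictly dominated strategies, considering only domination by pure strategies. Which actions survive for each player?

P2 drop R (Q beats it: A:10>5 B:7>0 C:10>7 D:10>7 E:7>5)
P1 drop D (A beats it: P:11>5 Q:8>2)
P1 drop E (A beats it: P:11>5 Q:8>1)
P1→{A,B,C} P2→{P,Q}

Remaining: P1:{A,B,C} P2:{P,Q}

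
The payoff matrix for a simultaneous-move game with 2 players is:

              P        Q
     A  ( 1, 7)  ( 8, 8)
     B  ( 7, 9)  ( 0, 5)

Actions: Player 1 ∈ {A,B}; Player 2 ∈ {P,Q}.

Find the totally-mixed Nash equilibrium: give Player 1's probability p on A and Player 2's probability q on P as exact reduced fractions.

P1 indiff ⇒ q·1+(1-q)·8 = q·7+(1-q)·0 ⇒ q(-6) = (1-q)(-8) ⇒ q = 4/7
P2 indiff ⇒ p·7+(1-p)·9 = p·8+(1-p)·5 ⇒ p(-1) = (1-p)(-4) ⇒ p = 4/5

P1 mixes 4/5 on A; P2 mixes 4/7 on P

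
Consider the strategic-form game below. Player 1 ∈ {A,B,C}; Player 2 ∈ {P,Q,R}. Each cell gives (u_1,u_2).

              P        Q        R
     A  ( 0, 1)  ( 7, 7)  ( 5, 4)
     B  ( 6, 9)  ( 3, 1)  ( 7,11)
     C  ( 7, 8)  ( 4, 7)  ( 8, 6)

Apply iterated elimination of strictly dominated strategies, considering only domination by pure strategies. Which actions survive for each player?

P1 drop B (C beats it: P:7>6 Q:4>3 R:8>7)
P2 drop R (Q beats it: A:7>4 C:7>6)
P1→{A,C} P2→{P,Q}

Remaining: P1:{A,C} P2:{P,Q}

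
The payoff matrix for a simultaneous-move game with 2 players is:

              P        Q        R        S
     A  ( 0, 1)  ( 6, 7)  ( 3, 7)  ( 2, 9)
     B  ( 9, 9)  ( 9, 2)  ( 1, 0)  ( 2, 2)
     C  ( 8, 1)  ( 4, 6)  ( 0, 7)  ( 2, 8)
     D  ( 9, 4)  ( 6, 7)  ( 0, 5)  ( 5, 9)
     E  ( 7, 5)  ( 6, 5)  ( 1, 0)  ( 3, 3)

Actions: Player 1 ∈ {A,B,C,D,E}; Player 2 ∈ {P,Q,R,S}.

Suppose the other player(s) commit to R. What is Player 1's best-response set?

P1 best: {A}

u_1(A vs R) = 3
u_1(B vs R) = 1
u_1(C vs R) = 0
u_1(D vs R) = 0
u_1(E vs R) = 1
max payoff 3 at {A}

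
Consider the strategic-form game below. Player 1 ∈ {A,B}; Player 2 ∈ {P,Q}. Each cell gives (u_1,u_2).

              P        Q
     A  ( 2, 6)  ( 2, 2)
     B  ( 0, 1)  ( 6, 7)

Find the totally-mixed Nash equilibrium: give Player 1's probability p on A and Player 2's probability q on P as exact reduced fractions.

P1 indiff ⇒ q·2+(1-q)·2 = q·0+(1-q)·6 ⇒ q(2) = (1-q)(4) ⇒ q = 2/3
P2 indiff ⇒ p·6+(1-p)·1 = p·2+(1-p)·7 ⇒ p(4) = (1-p)(6) ⇒ p = 3/5

(p,q) = (3/5, 2/3)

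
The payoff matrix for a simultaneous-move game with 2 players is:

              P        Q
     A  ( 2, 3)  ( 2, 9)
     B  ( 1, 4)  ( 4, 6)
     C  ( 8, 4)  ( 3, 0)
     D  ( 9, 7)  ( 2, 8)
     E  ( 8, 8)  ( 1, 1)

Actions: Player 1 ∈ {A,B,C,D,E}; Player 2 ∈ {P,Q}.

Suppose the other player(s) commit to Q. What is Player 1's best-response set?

P1 best: {B}

u_1(A vs Q) = 2
u_1(B vs Q) = 4
u_1(C vs Q) = 3
u_1(D vs Q) = 2
u_1(E vs Q) = 1
max payoff 4 at {B}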